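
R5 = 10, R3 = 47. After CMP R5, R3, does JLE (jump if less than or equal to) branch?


Trace:
  R5 = 10, R3 = 47
  CMP R5, R3  → compares 10 vs 47
  JLE checks: is 10 less than or equal to 47?
  10 < 47, so condition is true
Branch taken: Yes

Yes


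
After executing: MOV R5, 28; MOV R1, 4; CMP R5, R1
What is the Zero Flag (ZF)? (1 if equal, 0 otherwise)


Register state trace:
  MOV R5, 28  → R5 = 28
  MOV R1, 4  → R1 = 4
  CMP R5, R1  → computes 28 - 4 = 24
  Result is nonzero, so values are not equal
ZF = 0

0


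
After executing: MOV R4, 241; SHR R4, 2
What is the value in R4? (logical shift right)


Register state trace:
  MOV R4, 241  → R4 = 241
  SHR R4, 2  → R4 = 241 >> 2 = 241 // 2^2 = 60
Final: R4 = 60

60


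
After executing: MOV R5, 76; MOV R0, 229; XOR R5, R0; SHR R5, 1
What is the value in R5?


Register state trace:
  MOV R5, 76  → R5 = 76 (0b01001100)
  MOV R0, 229  → R0 = 229 (0b11100101)
  XOR R5, R0  → R5 = 76 XOR 229 = 169 (0b10101001)
  SHR R5, 1  → R5 = 169 >> 1 = 84
Final: R5 = 84

84


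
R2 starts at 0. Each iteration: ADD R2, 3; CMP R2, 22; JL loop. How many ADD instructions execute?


Loop trace (R2 starts at 0, target 22, step 3):
  ADD #1: R2 = 0 + 3 = 3  → 3 < 22, loop
  ADD #2: R2 = 3 + 3 = 6  → 6 < 22, loop
  ADD #3: R2 = 6 + 3 = 9  → 9 < 22, loop
  ADD #4: R2 = 9 + 3 = 12  → 12 < 22, loop
  ADD #5: R2 = 12 + 3 = 15  → 15 < 22, loop
  ADD #6: R2 = 15 + 3 = 18  → 18 < 22, loop
  ADD #7: R2 = 18 + 3 = 21  → 21 < 22, loop
  ADD #8: R2 = 21 + 3 = 24  → 24 >= 22, exit
Total ADD instructions: 8

8


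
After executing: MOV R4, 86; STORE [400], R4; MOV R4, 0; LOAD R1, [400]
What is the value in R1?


Register and memory trace:
  MOV R4, 86  → R4 = 86
  STORE [400], R4  → mem[400] = 86
  MOV R4, 0  → R4 = 0
  LOAD R1, [400]  → R1 = mem[400] = 86
Final: R1 = 86

86


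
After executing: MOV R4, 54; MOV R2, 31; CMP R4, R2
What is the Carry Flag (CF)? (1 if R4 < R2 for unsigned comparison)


Register state trace:
  MOV R4, 54  → R4 = 54
  MOV R2, 31  → R2 = 31
  CMP R4, R2  → unsigned 54 - 31: no borrow
  54 >= 31, so CF = 0
CF = 0

0


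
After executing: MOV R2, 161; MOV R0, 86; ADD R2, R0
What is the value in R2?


Register state trace:
  MOV R2, 161  → R2 = 161
  MOV R0, 86  → R0 = 86
  ADD R2, R0  → R2 = 161 + 86 = 247
Final: R2 = 247

247


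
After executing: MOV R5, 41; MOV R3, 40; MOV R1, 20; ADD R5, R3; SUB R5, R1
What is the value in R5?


Register state trace:
  MOV R5, 41  → R5 = 41
  MOV R3, 40  → R3 = 40
  MOV R1, 20  → R1 = 20
  ADD R5, R3  → R5 = 41 + 40 = 81
  SUB R5, R1  → R5 = 81 - 20 = 61
Final: R5 = 61

61


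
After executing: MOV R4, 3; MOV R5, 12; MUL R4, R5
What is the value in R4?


Register state trace:
  MOV R4, 3  → R4 = 3
  MOV R5, 12  → R5 = 12
  MUL R4, R5  → R4 = 3 * 12 = 36
Final: R4 = 36

36


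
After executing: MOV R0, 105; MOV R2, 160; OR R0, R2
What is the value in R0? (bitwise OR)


Register state trace:
  MOV R0, 105  → R0 = 105 (0b01101001)
  MOV R2, 160  → R2 = 160 (0b10100000)
  OR R0, R2   → R0 = 105 OR 160 = 233 (0b11101001)
Final: R0 = 233

233


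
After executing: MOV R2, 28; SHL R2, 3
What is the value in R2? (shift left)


Register state trace:
  MOV R2, 28  → R2 = 28
  SHL R2, 3  → R2 = 28 << 3 = 28 * 2^3 = 224
Final: R2 = 224

224


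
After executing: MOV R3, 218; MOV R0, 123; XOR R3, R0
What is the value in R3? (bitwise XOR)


Register state trace:
  MOV R3, 218  → R3 = 218 (0b11011010)
  MOV R0, 123  → R0 = 123 (0b01111011)
  XOR R3, R0  → R3 = 218 XOR 123 = 161 (0b10100001)
Final: R3 = 161

161


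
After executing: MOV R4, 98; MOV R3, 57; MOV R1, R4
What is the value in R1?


Register state trace:
  MOV R4, 98  → R4 = 98
  MOV R3, 57  → R3 = 57
  MOV R1, R4  → R1 = 98
Final: R1 = 98

98


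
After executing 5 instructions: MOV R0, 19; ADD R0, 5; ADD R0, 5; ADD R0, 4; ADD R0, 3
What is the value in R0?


Register state trace:
  MOV R0, 19  → R0 = 19
  ADD R0, 5  → R0 = 19 + 5 = 24
  ADD R0, 5  → R0 = 24 + 5 = 29
  ADD R0, 4  → R0 = 29 + 4 = 33
  ADD R0, 3  → R0 = 33 + 3 = 36
Final: R0 = 36

36


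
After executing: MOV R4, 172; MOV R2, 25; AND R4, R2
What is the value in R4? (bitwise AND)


Register state trace:
  MOV R4, 172  → R4 = 172 (0b10101100)
  MOV R2, 25  → R2 = 25 (0b00011001)
  AND R4, R2  → R4 = 172 AND 25 = 8 (0b00001000)
Final: R4 = 8

8


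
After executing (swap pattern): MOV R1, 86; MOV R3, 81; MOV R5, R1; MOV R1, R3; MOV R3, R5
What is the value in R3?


Register state trace (swap pattern):
  MOV R1, 86  → R1 = 86
  MOV R3, 81  → R3 = 81
  MOV R5, R1  → R5 = 86  (save R1)
  MOV R1, R3  → R1 = 81  (R1 gets R3's value)
  MOV R3, R5  → R3 = 86  (R3 gets saved value)
Final: R3 = 86

86


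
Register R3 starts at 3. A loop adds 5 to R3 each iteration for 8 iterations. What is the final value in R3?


Starting value: R3 = 3
  Iter 1: R3 = 3 + 5 = 8
  Iter 2: R3 = 8 + 5 = 13
  Iter 3: R3 = 13 + 5 = 18
  Iter 4: R3 = 18 + 5 = 23
  Iter 5: R3 = 23 + 5 = 28
  Iter 6: R3 = 28 + 5 = 33
  Iter 7: R3 = 33 + 5 = 38
  Iter 8: R3 = 38 + 5 = 43
Final: R3 = 43

43


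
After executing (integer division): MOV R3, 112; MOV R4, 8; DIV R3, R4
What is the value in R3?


Register state trace:
  MOV R3, 112  → R3 = 112
  MOV R4, 8  → R4 = 8
  DIV R3, R4  → R3 = 112 // 8 = 14
Final: R3 = 14

14


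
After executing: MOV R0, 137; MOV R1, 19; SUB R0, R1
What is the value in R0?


Register state trace:
  MOV R0, 137  → R0 = 137
  MOV R1, 19  → R1 = 19
  SUB R0, R1  → R0 = 137 - 19 = 118
Final: R0 = 118

118


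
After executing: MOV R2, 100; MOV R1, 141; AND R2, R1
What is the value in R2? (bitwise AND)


Register state trace:
  MOV R2, 100  → R2 = 100 (0b01100100)
  MOV R1, 141  → R1 = 141 (0b10001101)
  AND R2, R1  → R2 = 100 AND 141 = 4 (0b00000100)
Final: R2 = 4

4


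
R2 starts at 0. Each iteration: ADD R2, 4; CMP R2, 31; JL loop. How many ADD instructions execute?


Loop trace (R2 starts at 0, target 31, step 4):
  ADD #1: R2 = 0 + 4 = 4  → 4 < 31, loop
  ADD #2: R2 = 4 + 4 = 8  → 8 < 31, loop
  ADD #3: R2 = 8 + 4 = 12  → 12 < 31, loop
  ADD #4: R2 = 12 + 4 = 16  → 16 < 31, loop
  ADD #5: R2 = 16 + 4 = 20  → 20 < 31, loop
  ADD #6: R2 = 20 + 4 = 24  → 24 < 31, loop
  ADD #7: R2 = 24 + 4 = 28  → 28 < 31, loop
  ADD #8: R2 = 28 + 4 = 32  → 32 >= 31, exit
Total ADD instructions: 8

8


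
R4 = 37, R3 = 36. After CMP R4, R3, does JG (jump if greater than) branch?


Trace:
  R4 = 37, R3 = 36
  CMP R4, R3  → compares 37 vs 36
  JG checks: is 37 greater than 36?
  37 > 36, so condition is true
Branch taken: Yes

Yes


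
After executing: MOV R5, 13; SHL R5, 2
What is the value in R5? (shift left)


Register state trace:
  MOV R5, 13  → R5 = 13
  SHL R5, 2  → R5 = 13 << 2 = 13 * 2^2 = 52
Final: R5 = 52

52


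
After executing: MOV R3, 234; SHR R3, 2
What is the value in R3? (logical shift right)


Register state trace:
  MOV R3, 234  → R3 = 234
  SHR R3, 2  → R3 = 234 >> 2 = 234 // 2^2 = 58
Final: R3 = 58

58


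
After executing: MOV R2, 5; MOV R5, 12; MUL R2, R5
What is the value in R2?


Register state trace:
  MOV R2, 5  → R2 = 5
  MOV R5, 12  → R5 = 12
  MUL R2, R5  → R2 = 5 * 12 = 60
Final: R2 = 60

60


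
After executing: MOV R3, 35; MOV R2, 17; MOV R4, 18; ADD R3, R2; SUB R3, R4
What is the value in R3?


Register state trace:
  MOV R3, 35  → R3 = 35
  MOV R2, 17  → R2 = 17
  MOV R4, 18  → R4 = 18
  ADD R3, R2  → R3 = 35 + 17 = 52
  SUB R3, R4  → R3 = 52 - 18 = 34
Final: R3 = 34

34


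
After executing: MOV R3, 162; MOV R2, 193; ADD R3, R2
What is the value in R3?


Register state trace:
  MOV R3, 162  → R3 = 162
  MOV R2, 193  → R2 = 193
  ADD R3, R2  → R3 = 162 + 193 = 355
Final: R3 = 355

355


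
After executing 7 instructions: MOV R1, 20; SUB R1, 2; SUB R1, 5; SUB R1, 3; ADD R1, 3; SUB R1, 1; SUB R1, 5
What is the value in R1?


Register state trace:
  MOV R1, 20  → R1 = 20
  SUB R1, 2  → R1 = 20 - 2 = 18
  SUB R1, 5  → R1 = 18 - 5 = 13
  SUB R1, 3  → R1 = 13 - 3 = 10
  ADD R1, 3  → R1 = 10 + 3 = 13
  SUB R1, 1  → R1 = 13 - 1 = 12
  SUB R1, 5  → R1 = 12 - 5 = 7
Final: R1 = 7

7


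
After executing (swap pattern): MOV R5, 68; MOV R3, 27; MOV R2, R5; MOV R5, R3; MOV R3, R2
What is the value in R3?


Register state trace (swap pattern):
  MOV R5, 68  → R5 = 68
  MOV R3, 27  → R3 = 27
  MOV R2, R5  → R2 = 68  (save R5)
  MOV R5, R3  → R5 = 27  (R5 gets R3's value)
  MOV R3, R2  → R3 = 68  (R3 gets saved value)
Final: R3 = 68

68


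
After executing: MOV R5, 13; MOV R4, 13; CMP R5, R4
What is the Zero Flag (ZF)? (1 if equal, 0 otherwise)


Register state trace:
  MOV R5, 13  → R5 = 13
  MOV R4, 13  → R4 = 13
  CMP R5, R4  → computes 13 - 13 = 0
  Result is zero, so values are equal
ZF = 1

1


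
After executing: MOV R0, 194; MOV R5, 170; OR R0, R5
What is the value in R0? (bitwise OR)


Register state trace:
  MOV R0, 194  → R0 = 194 (0b11000010)
  MOV R5, 170  → R5 = 170 (0b10101010)
  OR R0, R5   → R0 = 194 OR 170 = 234 (0b11101010)
Final: R0 = 234

234


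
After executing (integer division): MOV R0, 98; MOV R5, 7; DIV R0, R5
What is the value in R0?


Register state trace:
  MOV R0, 98  → R0 = 98
  MOV R5, 7  → R5 = 7
  DIV R0, R5  → R0 = 98 // 7 = 14
Final: R0 = 14

14


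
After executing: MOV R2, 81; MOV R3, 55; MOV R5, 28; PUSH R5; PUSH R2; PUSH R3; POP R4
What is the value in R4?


Stack trace (top is rightmost):
  MOV R2, 81  → R2 = 81
  MOV R3, 55  → R3 = 55
  MOV R5, 28  → R5 = 28
  PUSH R5  → stack: [28]
  PUSH R2  → stack: [28, 81]
  PUSH R3  → stack: [28, 81, 55]
  POP R4  → R4 = 55, stack: [28, 81]
Final: R4 = 55

55


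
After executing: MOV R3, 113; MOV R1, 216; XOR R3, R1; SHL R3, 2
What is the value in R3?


Register state trace:
  MOV R3, 113  → R3 = 113 (0b01110001)
  MOV R1, 216  → R1 = 216 (0b11011000)
  XOR R3, R1  → R3 = 113 XOR 216 = 169 (0b10101001)
  SHL R3, 2  → R3 = 169 << 2 = 676
Final: R3 = 676

676


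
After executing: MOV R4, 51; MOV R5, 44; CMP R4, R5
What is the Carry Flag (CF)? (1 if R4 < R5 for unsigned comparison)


Register state trace:
  MOV R4, 51  → R4 = 51
  MOV R5, 44  → R5 = 44
  CMP R4, R5  → unsigned 51 - 44: no borrow
  51 >= 44, so CF = 0
CF = 0

0


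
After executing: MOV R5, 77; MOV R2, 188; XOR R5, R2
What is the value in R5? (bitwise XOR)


Register state trace:
  MOV R5, 77  → R5 = 77 (0b01001101)
  MOV R2, 188  → R2 = 188 (0b10111100)
  XOR R5, R2  → R5 = 77 XOR 188 = 241 (0b11110001)
Final: R5 = 241

241


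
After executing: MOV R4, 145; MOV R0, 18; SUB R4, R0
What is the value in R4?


Register state trace:
  MOV R4, 145  → R4 = 145
  MOV R0, 18  → R0 = 18
  SUB R4, R0  → R4 = 145 - 18 = 127
Final: R4 = 127

127


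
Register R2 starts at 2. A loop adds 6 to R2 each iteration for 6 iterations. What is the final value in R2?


Starting value: R2 = 2
  Iter 1: R2 = 2 + 6 = 8
  Iter 2: R2 = 8 + 6 = 14
  Iter 3: R2 = 14 + 6 = 20
  Iter 4: R2 = 20 + 6 = 26
  Iter 5: R2 = 26 + 6 = 32
  Iter 6: R2 = 32 + 6 = 38
Final: R2 = 38

38


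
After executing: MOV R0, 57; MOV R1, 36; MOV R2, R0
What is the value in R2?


Register state trace:
  MOV R0, 57  → R0 = 57
  MOV R1, 36  → R1 = 36
  MOV R2, R0  → R2 = 57
Final: R2 = 57

57


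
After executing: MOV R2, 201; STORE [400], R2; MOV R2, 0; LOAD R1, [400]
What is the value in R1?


Register and memory trace:
  MOV R2, 201  → R2 = 201
  STORE [400], R2  → mem[400] = 201
  MOV R2, 0  → R2 = 0
  LOAD R1, [400]  → R1 = mem[400] = 201
Final: R1 = 201

201


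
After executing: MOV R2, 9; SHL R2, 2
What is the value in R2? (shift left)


Register state trace:
  MOV R2, 9  → R2 = 9
  SHL R2, 2  → R2 = 9 << 2 = 9 * 2^2 = 36
Final: R2 = 36

36


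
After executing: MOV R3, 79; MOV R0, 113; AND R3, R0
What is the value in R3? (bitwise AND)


Register state trace:
  MOV R3, 79  → R3 = 79 (0b01001111)
  MOV R0, 113  → R0 = 113 (0b01110001)
  AND R3, R0  → R3 = 79 AND 113 = 65 (0b01000001)
Final: R3 = 65

65


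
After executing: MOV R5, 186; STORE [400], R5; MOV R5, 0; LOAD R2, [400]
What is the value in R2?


Register and memory trace:
  MOV R5, 186  → R5 = 186
  STORE [400], R5  → mem[400] = 186
  MOV R5, 0  → R5 = 0
  LOAD R2, [400]  → R2 = mem[400] = 186
Final: R2 = 186

186


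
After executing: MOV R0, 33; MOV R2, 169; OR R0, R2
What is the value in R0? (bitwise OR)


Register state trace:
  MOV R0, 33  → R0 = 33 (0b00100001)
  MOV R2, 169  → R2 = 169 (0b10101001)
  OR R0, R2   → R0 = 33 OR 169 = 169 (0b10101001)
Final: R0 = 169

169


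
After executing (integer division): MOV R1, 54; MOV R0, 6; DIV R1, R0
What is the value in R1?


Register state trace:
  MOV R1, 54  → R1 = 54
  MOV R0, 6  → R0 = 6
  DIV R1, R0  → R1 = 54 // 6 = 9
Final: R1 = 9

9


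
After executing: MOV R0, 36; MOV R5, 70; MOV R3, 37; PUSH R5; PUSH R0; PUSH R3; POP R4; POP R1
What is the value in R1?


Stack trace (top is rightmost):
  MOV R0, 36  → R0 = 36
  MOV R5, 70  → R5 = 70
  MOV R3, 37  → R3 = 37
  PUSH R5  → stack: [70]
  PUSH R0  → stack: [70, 36]
  PUSH R3  → stack: [70, 36, 37]
  POP R4  → R4 = 37, stack: [70, 36]
  POP R1  → R1 = 36, stack: [70]
Final: R1 = 36

36


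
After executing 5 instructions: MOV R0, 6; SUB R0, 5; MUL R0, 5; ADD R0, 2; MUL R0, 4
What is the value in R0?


Register state trace:
  MOV R0, 6  → R0 = 6
  SUB R0, 5  → R0 = 6 - 5 = 1
  MUL R0, 5  → R0 = 1 * 5 = 5
  ADD R0, 2  → R0 = 5 + 2 = 7
  MUL R0, 4  → R0 = 7 * 4 = 28
Final: R0 = 28

28


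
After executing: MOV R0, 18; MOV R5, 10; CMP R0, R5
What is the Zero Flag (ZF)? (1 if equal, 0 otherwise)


Register state trace:
  MOV R0, 18  → R0 = 18
  MOV R5, 10  → R5 = 10
  CMP R0, R5  → computes 18 - 10 = 8
  Result is nonzero, so values are not equal
ZF = 0

0


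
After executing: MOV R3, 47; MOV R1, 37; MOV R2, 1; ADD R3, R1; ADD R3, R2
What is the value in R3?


Register state trace:
  MOV R3, 47  → R3 = 47
  MOV R1, 37  → R1 = 37
  MOV R2, 1  → R2 = 1
  ADD R3, R1  → R3 = 47 + 37 = 84
  ADD R3, R2  → R3 = 84 + 1 = 85
Final: R3 = 85

85


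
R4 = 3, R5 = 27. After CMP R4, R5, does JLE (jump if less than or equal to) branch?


Trace:
  R4 = 3, R5 = 27
  CMP R4, R5  → compares 3 vs 27
  JLE checks: is 3 less than or equal to 27?
  3 < 27, so condition is true
Branch taken: Yes

Yes


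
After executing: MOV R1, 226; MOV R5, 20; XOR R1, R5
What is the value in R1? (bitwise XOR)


Register state trace:
  MOV R1, 226  → R1 = 226 (0b11100010)
  MOV R5, 20  → R5 = 20 (0b00010100)
  XOR R1, R5  → R1 = 226 XOR 20 = 246 (0b11110110)
Final: R1 = 246

246


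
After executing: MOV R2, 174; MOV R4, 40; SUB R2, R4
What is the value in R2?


Register state trace:
  MOV R2, 174  → R2 = 174
  MOV R4, 40  → R4 = 40
  SUB R2, R4  → R2 = 174 - 40 = 134
Final: R2 = 134

134


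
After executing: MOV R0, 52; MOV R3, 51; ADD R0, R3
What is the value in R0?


Register state trace:
  MOV R0, 52  → R0 = 52
  MOV R3, 51  → R3 = 51
  ADD R0, R3  → R0 = 52 + 51 = 103
Final: R0 = 103

103


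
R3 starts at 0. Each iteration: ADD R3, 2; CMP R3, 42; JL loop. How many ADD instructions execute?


Loop trace (R3 starts at 0, target 42, step 2):
  ADD #1: R3 = 0 + 2 = 2  → 2 < 42, loop
  ADD #2: R3 = 2 + 2 = 4  → 4 < 42, loop
  ADD #3: R3 = 4 + 2 = 6  → 6 < 42, loop
  ADD #4: R3 = 6 + 2 = 8  → 8 < 42, loop
  ADD #5: R3 = 8 + 2 = 10  → 10 < 42, loop
  ADD #6: R3 = 10 + 2 = 12  → 12 < 42, loop
  ADD #7: R3 = 12 + 2 = 14  → 14 < 42, loop
  ADD #8: R3 = 14 + 2 = 16  → 16 < 42, loop
  ADD #9: R3 = 16 + 2 = 18  → 18 < 42, loop
  ADD #10: R3 = 18 + 2 = 20  → 20 < 42, loop
  ADD #11: R3 = 20 + 2 = 22  → 22 < 42, loop
  ADD #12: R3 = 22 + 2 = 24  → 24 < 42, loop
  ADD #13: R3 = 24 + 2 = 26  → 26 < 42, loop
  ADD #14: R3 = 26 + 2 = 28  → 28 < 42, loop
  ADD #15: R3 = 28 + 2 = 30  → 30 < 42, loop
  ADD #16: R3 = 30 + 2 = 32  → 32 < 42, loop
  ADD #17: R3 = 32 + 2 = 34  → 34 < 42, loop
  ADD #18: R3 = 34 + 2 = 36  → 36 < 42, loop
  ADD #19: R3 = 36 + 2 = 38  → 38 < 42, loop
  ADD #20: R3 = 38 + 2 = 40  → 40 < 42, loop
  ADD #21: R3 = 40 + 2 = 42  → 42 >= 42, exit
Total ADD instructions: 21

21


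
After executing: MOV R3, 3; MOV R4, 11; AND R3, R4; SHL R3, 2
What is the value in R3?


Register state trace:
  MOV R3, 3  → R3 = 3 (0b00000011)
  MOV R4, 11  → R4 = 11 (0b00001011)
  AND R3, R4  → R3 = 3 AND 11 = 3 (0b00000011)
  SHL R3, 2  → R3 = 3 << 2 = 12
Final: R3 = 12

12


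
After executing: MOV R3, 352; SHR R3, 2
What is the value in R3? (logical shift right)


Register state trace:
  MOV R3, 352  → R3 = 352
  SHR R3, 2  → R3 = 352 >> 2 = 352 // 2^2 = 88
Final: R3 = 88

88


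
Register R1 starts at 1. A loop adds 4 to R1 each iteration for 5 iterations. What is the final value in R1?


Starting value: R1 = 1
  Iter 1: R1 = 1 + 4 = 5
  Iter 2: R1 = 5 + 4 = 9
  Iter 3: R1 = 9 + 4 = 13
  Iter 4: R1 = 13 + 4 = 17
  Iter 5: R1 = 17 + 4 = 21
Final: R1 = 21

21


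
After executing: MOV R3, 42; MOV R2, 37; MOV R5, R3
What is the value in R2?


Register state trace:
  MOV R3, 42  → R3 = 42
  MOV R2, 37  → R2 = 37
  MOV R5, R3  → R5 = 42
Final: R2 = 37

37


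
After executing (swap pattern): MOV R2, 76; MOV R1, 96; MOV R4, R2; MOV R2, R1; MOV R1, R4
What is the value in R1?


Register state trace (swap pattern):
  MOV R2, 76  → R2 = 76
  MOV R1, 96  → R1 = 96
  MOV R4, R2  → R4 = 76  (save R2)
  MOV R2, R1  → R2 = 96  (R2 gets R1's value)
  MOV R1, R4  → R1 = 76  (R1 gets saved value)
Final: R1 = 76

76


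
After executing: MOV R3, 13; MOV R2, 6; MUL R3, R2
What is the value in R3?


Register state trace:
  MOV R3, 13  → R3 = 13
  MOV R2, 6  → R2 = 6
  MUL R3, R2  → R3 = 13 * 6 = 78
Final: R3 = 78

78


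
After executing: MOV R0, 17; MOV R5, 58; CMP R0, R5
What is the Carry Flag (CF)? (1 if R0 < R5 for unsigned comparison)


Register state trace:
  MOV R0, 17  → R0 = 17
  MOV R5, 58  → R5 = 58
  CMP R0, R5  → unsigned 17 - 58: borrow occurs
  17 < 58, so CF = 1
CF = 1

1


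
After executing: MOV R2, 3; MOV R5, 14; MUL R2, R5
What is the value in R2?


Register state trace:
  MOV R2, 3  → R2 = 3
  MOV R5, 14  → R5 = 14
  MUL R2, R5  → R2 = 3 * 14 = 42
Final: R2 = 42

42


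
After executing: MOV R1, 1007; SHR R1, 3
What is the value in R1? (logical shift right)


Register state trace:
  MOV R1, 1007  → R1 = 1007
  SHR R1, 3  → R1 = 1007 >> 3 = 1007 // 2^3 = 125
Final: R1 = 125

125


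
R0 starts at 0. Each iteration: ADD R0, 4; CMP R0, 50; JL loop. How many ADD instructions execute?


Loop trace (R0 starts at 0, target 50, step 4):
  ADD #1: R0 = 0 + 4 = 4  → 4 < 50, loop
  ADD #2: R0 = 4 + 4 = 8  → 8 < 50, loop
  ADD #3: R0 = 8 + 4 = 12  → 12 < 50, loop
  ADD #4: R0 = 12 + 4 = 16  → 16 < 50, loop
  ADD #5: R0 = 16 + 4 = 20  → 20 < 50, loop
  ADD #6: R0 = 20 + 4 = 24  → 24 < 50, loop
  ADD #7: R0 = 24 + 4 = 28  → 28 < 50, loop
  ADD #8: R0 = 28 + 4 = 32  → 32 < 50, loop
  ADD #9: R0 = 32 + 4 = 36  → 36 < 50, loop
  ADD #10: R0 = 36 + 4 = 40  → 40 < 50, loop
  ADD #11: R0 = 40 + 4 = 44  → 44 < 50, loop
  ADD #12: R0 = 44 + 4 = 48  → 48 < 50, loop
  ADD #13: R0 = 48 + 4 = 52  → 52 >= 50, exit
Total ADD instructions: 13

13


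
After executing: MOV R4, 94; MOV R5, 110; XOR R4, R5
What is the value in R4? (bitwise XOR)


Register state trace:
  MOV R4, 94  → R4 = 94 (0b01011110)
  MOV R5, 110  → R5 = 110 (0b01101110)
  XOR R4, R5  → R4 = 94 XOR 110 = 48 (0b00110000)
Final: R4 = 48

48


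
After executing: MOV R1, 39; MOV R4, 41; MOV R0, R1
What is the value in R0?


Register state trace:
  MOV R1, 39  → R1 = 39
  MOV R4, 41  → R4 = 41
  MOV R0, R1  → R0 = 39
Final: R0 = 39

39


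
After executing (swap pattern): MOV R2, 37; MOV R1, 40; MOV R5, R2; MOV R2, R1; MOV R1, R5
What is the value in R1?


Register state trace (swap pattern):
  MOV R2, 37  → R2 = 37
  MOV R1, 40  → R1 = 40
  MOV R5, R2  → R5 = 37  (save R2)
  MOV R2, R1  → R2 = 40  (R2 gets R1's value)
  MOV R1, R5  → R1 = 37  (R1 gets saved value)
Final: R1 = 37

37


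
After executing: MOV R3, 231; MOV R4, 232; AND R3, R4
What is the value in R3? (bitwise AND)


Register state trace:
  MOV R3, 231  → R3 = 231 (0b11100111)
  MOV R4, 232  → R4 = 232 (0b11101000)
  AND R3, R4  → R3 = 231 AND 232 = 224 (0b11100000)
Final: R3 = 224

224


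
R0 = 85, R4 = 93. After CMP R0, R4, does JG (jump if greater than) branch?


Trace:
  R0 = 85, R4 = 93
  CMP R0, R4  → compares 85 vs 93
  JG checks: is 85 greater than 93?
  85 < 93, so condition is false
Branch taken: No

No


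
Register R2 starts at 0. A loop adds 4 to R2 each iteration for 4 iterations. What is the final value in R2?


Starting value: R2 = 0
  Iter 1: R2 = 0 + 4 = 4
  Iter 2: R2 = 4 + 4 = 8
  Iter 3: R2 = 8 + 4 = 12
  Iter 4: R2 = 12 + 4 = 16
Final: R2 = 16

16


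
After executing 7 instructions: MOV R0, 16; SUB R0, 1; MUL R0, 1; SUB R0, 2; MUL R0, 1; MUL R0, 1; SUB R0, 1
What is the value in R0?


Register state trace:
  MOV R0, 16  → R0 = 16
  SUB R0, 1  → R0 = 16 - 1 = 15
  MUL R0, 1  → R0 = 15 * 1 = 15
  SUB R0, 2  → R0 = 15 - 2 = 13
  MUL R0, 1  → R0 = 13 * 1 = 13
  MUL R0, 1  → R0 = 13 * 1 = 13
  SUB R0, 1  → R0 = 13 - 1 = 12
Final: R0 = 12

12


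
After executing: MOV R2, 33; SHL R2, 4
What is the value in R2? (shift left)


Register state trace:
  MOV R2, 33  → R2 = 33
  SHL R2, 4  → R2 = 33 << 4 = 33 * 2^4 = 528
Final: R2 = 528

528


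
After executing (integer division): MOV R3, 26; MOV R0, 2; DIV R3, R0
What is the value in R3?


Register state trace:
  MOV R3, 26  → R3 = 26
  MOV R0, 2  → R0 = 2
  DIV R3, R0  → R3 = 26 // 2 = 13
Final: R3 = 13

13


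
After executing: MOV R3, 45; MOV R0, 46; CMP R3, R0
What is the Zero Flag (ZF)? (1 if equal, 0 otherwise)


Register state trace:
  MOV R3, 45  → R3 = 45
  MOV R0, 46  → R0 = 46
  CMP R3, R0  → computes 45 - 46 = -1
  Result is nonzero, so values are not equal
ZF = 0

0


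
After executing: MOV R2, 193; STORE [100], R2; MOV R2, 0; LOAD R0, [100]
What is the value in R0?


Register and memory trace:
  MOV R2, 193  → R2 = 193
  STORE [100], R2  → mem[100] = 193
  MOV R2, 0  → R2 = 0
  LOAD R0, [100]  → R0 = mem[100] = 193
Final: R0 = 193

193


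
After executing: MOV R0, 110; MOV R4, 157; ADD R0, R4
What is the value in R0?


Register state trace:
  MOV R0, 110  → R0 = 110
  MOV R4, 157  → R4 = 157
  ADD R0, R4  → R0 = 110 + 157 = 267
Final: R0 = 267

267


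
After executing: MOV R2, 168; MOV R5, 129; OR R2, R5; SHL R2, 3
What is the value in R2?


Register state trace:
  MOV R2, 168  → R2 = 168 (0b10101000)
  MOV R5, 129  → R5 = 129 (0b10000001)
  OR R2, R5  → R2 = 168 OR 129 = 169 (0b10101001)
  SHL R2, 3  → R2 = 169 << 3 = 1352
Final: R2 = 1352

1352


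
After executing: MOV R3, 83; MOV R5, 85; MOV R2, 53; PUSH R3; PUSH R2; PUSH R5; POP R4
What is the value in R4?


Stack trace (top is rightmost):
  MOV R3, 83  → R3 = 83
  MOV R5, 85  → R5 = 85
  MOV R2, 53  → R2 = 53
  PUSH R3  → stack: [83]
  PUSH R2  → stack: [83, 53]
  PUSH R5  → stack: [83, 53, 85]
  POP R4  → R4 = 85, stack: [83, 53]
Final: R4 = 85

85


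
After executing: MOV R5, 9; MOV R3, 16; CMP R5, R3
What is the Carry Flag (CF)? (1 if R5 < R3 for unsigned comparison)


Register state trace:
  MOV R5, 9  → R5 = 9
  MOV R3, 16  → R3 = 16
  CMP R5, R3  → unsigned 9 - 16: borrow occurs
  9 < 16, so CF = 1
CF = 1

1


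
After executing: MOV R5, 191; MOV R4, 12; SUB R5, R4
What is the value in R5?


Register state trace:
  MOV R5, 191  → R5 = 191
  MOV R4, 12  → R4 = 12
  SUB R5, R4  → R5 = 191 - 12 = 179
Final: R5 = 179

179


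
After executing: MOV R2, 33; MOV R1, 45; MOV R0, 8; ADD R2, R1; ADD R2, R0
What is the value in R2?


Register state trace:
  MOV R2, 33  → R2 = 33
  MOV R1, 45  → R1 = 45
  MOV R0, 8  → R0 = 8
  ADD R2, R1  → R2 = 33 + 45 = 78
  ADD R2, R0  → R2 = 78 + 8 = 86
Final: R2 = 86

86


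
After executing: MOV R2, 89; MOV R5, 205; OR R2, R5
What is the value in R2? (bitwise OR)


Register state trace:
  MOV R2, 89  → R2 = 89 (0b01011001)
  MOV R5, 205  → R5 = 205 (0b11001101)
  OR R2, R5   → R2 = 89 OR 205 = 221 (0b11011101)
Final: R2 = 221

221


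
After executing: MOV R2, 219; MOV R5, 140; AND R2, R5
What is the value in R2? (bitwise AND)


Register state trace:
  MOV R2, 219  → R2 = 219 (0b11011011)
  MOV R5, 140  → R5 = 140 (0b10001100)
  AND R2, R5  → R2 = 219 AND 140 = 136 (0b10001000)
Final: R2 = 136

136


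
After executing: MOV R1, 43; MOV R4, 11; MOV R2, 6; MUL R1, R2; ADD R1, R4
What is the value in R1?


Register state trace:
  MOV R1, 43  → R1 = 43
  MOV R4, 11  → R4 = 11
  MOV R2, 6  → R2 = 6
  MUL R1, R2  → R1 = 43 * 6 = 258
  ADD R1, R4  → R1 = 258 + 11 = 269
Final: R1 = 269

269


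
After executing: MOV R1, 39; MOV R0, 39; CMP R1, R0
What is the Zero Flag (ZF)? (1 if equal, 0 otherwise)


Register state trace:
  MOV R1, 39  → R1 = 39
  MOV R0, 39  → R0 = 39
  CMP R1, R0  → computes 39 - 39 = 0
  Result is zero, so values are equal
ZF = 1

1


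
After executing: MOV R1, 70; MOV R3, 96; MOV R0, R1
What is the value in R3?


Register state trace:
  MOV R1, 70  → R1 = 70
  MOV R3, 96  → R3 = 96
  MOV R0, R1  → R0 = 70
Final: R3 = 96

96


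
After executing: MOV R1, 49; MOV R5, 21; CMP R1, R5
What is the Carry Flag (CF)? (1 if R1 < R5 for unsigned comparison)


Register state trace:
  MOV R1, 49  → R1 = 49
  MOV R5, 21  → R5 = 21
  CMP R1, R5  → unsigned 49 - 21: no borrow
  49 >= 21, so CF = 0
CF = 0

0


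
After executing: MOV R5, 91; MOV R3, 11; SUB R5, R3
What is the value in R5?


Register state trace:
  MOV R5, 91  → R5 = 91
  MOV R3, 11  → R3 = 11
  SUB R5, R3  → R5 = 91 - 11 = 80
Final: R5 = 80

80


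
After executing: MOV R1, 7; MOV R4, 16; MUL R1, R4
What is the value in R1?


Register state trace:
  MOV R1, 7  → R1 = 7
  MOV R4, 16  → R4 = 16
  MUL R1, R4  → R1 = 7 * 16 = 112
Final: R1 = 112

112


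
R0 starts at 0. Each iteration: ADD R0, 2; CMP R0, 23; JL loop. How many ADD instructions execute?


Loop trace (R0 starts at 0, target 23, step 2):
  ADD #1: R0 = 0 + 2 = 2  → 2 < 23, loop
  ADD #2: R0 = 2 + 2 = 4  → 4 < 23, loop
  ADD #3: R0 = 4 + 2 = 6  → 6 < 23, loop
  ADD #4: R0 = 6 + 2 = 8  → 8 < 23, loop
  ADD #5: R0 = 8 + 2 = 10  → 10 < 23, loop
  ADD #6: R0 = 10 + 2 = 12  → 12 < 23, loop
  ADD #7: R0 = 12 + 2 = 14  → 14 < 23, loop
  ADD #8: R0 = 14 + 2 = 16  → 16 < 23, loop
  ADD #9: R0 = 16 + 2 = 18  → 18 < 23, loop
  ADD #10: R0 = 18 + 2 = 20  → 20 < 23, loop
  ADD #11: R0 = 20 + 2 = 22  → 22 < 23, loop
  ADD #12: R0 = 22 + 2 = 24  → 24 >= 23, exit
Total ADD instructions: 12

12


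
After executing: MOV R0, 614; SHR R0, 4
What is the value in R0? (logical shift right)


Register state trace:
  MOV R0, 614  → R0 = 614
  SHR R0, 4  → R0 = 614 >> 4 = 614 // 2^4 = 38
Final: R0 = 38

38


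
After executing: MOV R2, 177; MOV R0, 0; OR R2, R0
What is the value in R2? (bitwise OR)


Register state trace:
  MOV R2, 177  → R2 = 177 (0b10110001)
  MOV R0, 0  → R0 = 0 (0b00000000)
  OR R2, R0   → R2 = 177 OR 0 = 177 (0b10110001)
Final: R2 = 177

177


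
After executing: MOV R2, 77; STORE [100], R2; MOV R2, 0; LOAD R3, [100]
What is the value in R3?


Register and memory trace:
  MOV R2, 77  → R2 = 77
  STORE [100], R2  → mem[100] = 77
  MOV R2, 0  → R2 = 0
  LOAD R3, [100]  → R3 = mem[100] = 77
Final: R3 = 77

77


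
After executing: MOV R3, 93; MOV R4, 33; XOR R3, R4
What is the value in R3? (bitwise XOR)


Register state trace:
  MOV R3, 93  → R3 = 93 (0b01011101)
  MOV R4, 33  → R4 = 33 (0b00100001)
  XOR R3, R4  → R3 = 93 XOR 33 = 124 (0b01111100)
Final: R3 = 124

124


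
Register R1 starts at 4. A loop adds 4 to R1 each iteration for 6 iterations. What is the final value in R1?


Starting value: R1 = 4
  Iter 1: R1 = 4 + 4 = 8
  Iter 2: R1 = 8 + 4 = 12
  Iter 3: R1 = 12 + 4 = 16
  Iter 4: R1 = 16 + 4 = 20
  Iter 5: R1 = 20 + 4 = 24
  Iter 6: R1 = 24 + 4 = 28
Final: R1 = 28

28


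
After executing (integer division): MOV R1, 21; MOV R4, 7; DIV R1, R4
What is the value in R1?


Register state trace:
  MOV R1, 21  → R1 = 21
  MOV R4, 7  → R4 = 7
  DIV R1, R4  → R1 = 21 // 7 = 3
Final: R1 = 3

3


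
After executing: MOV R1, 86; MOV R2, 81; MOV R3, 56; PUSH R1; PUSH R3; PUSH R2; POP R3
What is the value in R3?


Stack trace (top is rightmost):
  MOV R1, 86  → R1 = 86
  MOV R2, 81  → R2 = 81
  MOV R3, 56  → R3 = 56
  PUSH R1  → stack: [86]
  PUSH R3  → stack: [86, 56]
  PUSH R2  → stack: [86, 56, 81]
  POP R3  → R3 = 81, stack: [86, 56]
Final: R3 = 81

81


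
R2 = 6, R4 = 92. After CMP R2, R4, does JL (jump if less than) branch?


Trace:
  R2 = 6, R4 = 92
  CMP R2, R4  → compares 6 vs 92
  JL checks: is 6 less than 92?
  6 < 92, so condition is true
Branch taken: Yes

Yes


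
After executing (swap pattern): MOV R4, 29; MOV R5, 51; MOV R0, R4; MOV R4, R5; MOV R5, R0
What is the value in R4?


Register state trace (swap pattern):
  MOV R4, 29  → R4 = 29
  MOV R5, 51  → R5 = 51
  MOV R0, R4  → R0 = 29  (save R4)
  MOV R4, R5  → R4 = 51  (R4 gets R5's value)
  MOV R5, R0  → R5 = 29  (R5 gets saved value)
Final: R4 = 51

51


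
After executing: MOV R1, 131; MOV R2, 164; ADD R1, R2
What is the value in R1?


Register state trace:
  MOV R1, 131  → R1 = 131
  MOV R2, 164  → R2 = 164
  ADD R1, R2  → R1 = 131 + 164 = 295
Final: R1 = 295

295


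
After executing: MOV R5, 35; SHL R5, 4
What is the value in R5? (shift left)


Register state trace:
  MOV R5, 35  → R5 = 35
  SHL R5, 4  → R5 = 35 << 4 = 35 * 2^4 = 560
Final: R5 = 560

560


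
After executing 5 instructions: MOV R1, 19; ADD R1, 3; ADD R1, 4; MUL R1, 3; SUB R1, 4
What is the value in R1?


Register state trace:
  MOV R1, 19  → R1 = 19
  ADD R1, 3  → R1 = 19 + 3 = 22
  ADD R1, 4  → R1 = 22 + 4 = 26
  MUL R1, 3  → R1 = 26 * 3 = 78
  SUB R1, 4  → R1 = 78 - 4 = 74
Final: R1 = 74

74


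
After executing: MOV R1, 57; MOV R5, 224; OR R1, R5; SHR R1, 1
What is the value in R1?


Register state trace:
  MOV R1, 57  → R1 = 57 (0b00111001)
  MOV R5, 224  → R5 = 224 (0b11100000)
  OR R1, R5  → R1 = 57 OR 224 = 249 (0b11111001)
  SHR R1, 1  → R1 = 249 >> 1 = 124
Final: R1 = 124

124


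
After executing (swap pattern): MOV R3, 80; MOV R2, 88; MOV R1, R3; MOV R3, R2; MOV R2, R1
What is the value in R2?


Register state trace (swap pattern):
  MOV R3, 80  → R3 = 80
  MOV R2, 88  → R2 = 88
  MOV R1, R3  → R1 = 80  (save R3)
  MOV R3, R2  → R3 = 88  (R3 gets R2's value)
  MOV R2, R1  → R2 = 80  (R2 gets saved value)
Final: R2 = 80

80


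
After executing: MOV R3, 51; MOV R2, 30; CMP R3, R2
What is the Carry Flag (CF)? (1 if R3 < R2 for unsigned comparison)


Register state trace:
  MOV R3, 51  → R3 = 51
  MOV R2, 30  → R2 = 30
  CMP R3, R2  → unsigned 51 - 30: no borrow
  51 >= 30, so CF = 0
CF = 0

0


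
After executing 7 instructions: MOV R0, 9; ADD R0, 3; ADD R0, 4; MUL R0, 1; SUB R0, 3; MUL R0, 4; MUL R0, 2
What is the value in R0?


Register state trace:
  MOV R0, 9  → R0 = 9
  ADD R0, 3  → R0 = 9 + 3 = 12
  ADD R0, 4  → R0 = 12 + 4 = 16
  MUL R0, 1  → R0 = 16 * 1 = 16
  SUB R0, 3  → R0 = 16 - 3 = 13
  MUL R0, 4  → R0 = 13 * 4 = 52
  MUL R0, 2  → R0 = 52 * 2 = 104
Final: R0 = 104

104


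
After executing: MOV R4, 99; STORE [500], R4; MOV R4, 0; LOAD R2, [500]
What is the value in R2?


Register and memory trace:
  MOV R4, 99  → R4 = 99
  STORE [500], R4  → mem[500] = 99
  MOV R4, 0  → R4 = 0
  LOAD R2, [500]  → R2 = mem[500] = 99
Final: R2 = 99

99


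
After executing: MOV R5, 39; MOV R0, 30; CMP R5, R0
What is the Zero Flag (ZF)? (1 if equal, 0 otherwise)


Register state trace:
  MOV R5, 39  → R5 = 39
  MOV R0, 30  → R0 = 30
  CMP R5, R0  → computes 39 - 30 = 9
  Result is nonzero, so values are not equal
ZF = 0

0


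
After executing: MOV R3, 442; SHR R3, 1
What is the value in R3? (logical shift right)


Register state trace:
  MOV R3, 442  → R3 = 442
  SHR R3, 1  → R3 = 442 >> 1 = 442 // 2^1 = 221
Final: R3 = 221

221


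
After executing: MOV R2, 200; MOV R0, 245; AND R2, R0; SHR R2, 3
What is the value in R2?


Register state trace:
  MOV R2, 200  → R2 = 200 (0b11001000)
  MOV R0, 245  → R0 = 245 (0b11110101)
  AND R2, R0  → R2 = 200 AND 245 = 192 (0b11000000)
  SHR R2, 3  → R2 = 192 >> 3 = 24
Final: R2 = 24

24


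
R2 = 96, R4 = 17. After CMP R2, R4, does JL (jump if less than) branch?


Trace:
  R2 = 96, R4 = 17
  CMP R2, R4  → compares 96 vs 17
  JL checks: is 96 less than 17?
  96 > 17, so condition is false
Branch taken: No

No


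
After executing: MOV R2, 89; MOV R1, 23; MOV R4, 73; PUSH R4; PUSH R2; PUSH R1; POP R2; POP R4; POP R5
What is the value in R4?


Stack trace (top is rightmost):
  MOV R2, 89  → R2 = 89
  MOV R1, 23  → R1 = 23
  MOV R4, 73  → R4 = 73
  PUSH R4  → stack: [73]
  PUSH R2  → stack: [73, 89]
  PUSH R1  → stack: [73, 89, 23]
  POP R2  → R2 = 23, stack: [73, 89]
  POP R4  → R4 = 89, stack: [73]
  POP R5  → R5 = 73, stack: []
Final: R4 = 89

89


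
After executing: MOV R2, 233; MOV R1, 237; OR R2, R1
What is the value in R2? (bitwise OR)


Register state trace:
  MOV R2, 233  → R2 = 233 (0b11101001)
  MOV R1, 237  → R1 = 237 (0b11101101)
  OR R2, R1   → R2 = 233 OR 237 = 237 (0b11101101)
Final: R2 = 237

237


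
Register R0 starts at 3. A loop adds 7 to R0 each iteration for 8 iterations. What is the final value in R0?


Starting value: R0 = 3
  Iter 1: R0 = 3 + 7 = 10
  Iter 2: R0 = 10 + 7 = 17
  Iter 3: R0 = 17 + 7 = 24
  Iter 4: R0 = 24 + 7 = 31
  Iter 5: R0 = 31 + 7 = 38
  Iter 6: R0 = 38 + 7 = 45
  Iter 7: R0 = 45 + 7 = 52
  Iter 8: R0 = 52 + 7 = 59
Final: R0 = 59

59


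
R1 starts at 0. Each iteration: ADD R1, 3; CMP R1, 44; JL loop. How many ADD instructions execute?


Loop trace (R1 starts at 0, target 44, step 3):
  ADD #1: R1 = 0 + 3 = 3  → 3 < 44, loop
  ADD #2: R1 = 3 + 3 = 6  → 6 < 44, loop
  ADD #3: R1 = 6 + 3 = 9  → 9 < 44, loop
  ADD #4: R1 = 9 + 3 = 12  → 12 < 44, loop
  ADD #5: R1 = 12 + 3 = 15  → 15 < 44, loop
  ADD #6: R1 = 15 + 3 = 18  → 18 < 44, loop
  ADD #7: R1 = 18 + 3 = 21  → 21 < 44, loop
  ADD #8: R1 = 21 + 3 = 24  → 24 < 44, loop
  ADD #9: R1 = 24 + 3 = 27  → 27 < 44, loop
  ADD #10: R1 = 27 + 3 = 30  → 30 < 44, loop
  ADD #11: R1 = 30 + 3 = 33  → 33 < 44, loop
  ADD #12: R1 = 33 + 3 = 36  → 36 < 44, loop
  ADD #13: R1 = 36 + 3 = 39  → 39 < 44, loop
  ADD #14: R1 = 39 + 3 = 42  → 42 < 44, loop
  ADD #15: R1 = 42 + 3 = 45  → 45 >= 44, exit
Total ADD instructions: 15

15


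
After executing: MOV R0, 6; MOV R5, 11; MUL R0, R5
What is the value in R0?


Register state trace:
  MOV R0, 6  → R0 = 6
  MOV R5, 11  → R5 = 11
  MUL R0, R5  → R0 = 6 * 11 = 66
Final: R0 = 66

66


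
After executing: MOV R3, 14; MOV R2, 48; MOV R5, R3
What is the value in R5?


Register state trace:
  MOV R3, 14  → R3 = 14
  MOV R2, 48  → R2 = 48
  MOV R5, R3  → R5 = 14
Final: R5 = 14

14


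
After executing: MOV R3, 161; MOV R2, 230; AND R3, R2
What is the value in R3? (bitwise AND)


Register state trace:
  MOV R3, 161  → R3 = 161 (0b10100001)
  MOV R2, 230  → R2 = 230 (0b11100110)
  AND R3, R2  → R3 = 161 AND 230 = 160 (0b10100000)
Final: R3 = 160

160


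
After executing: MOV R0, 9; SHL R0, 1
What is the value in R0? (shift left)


Register state trace:
  MOV R0, 9  → R0 = 9
  SHL R0, 1  → R0 = 9 << 1 = 9 * 2^1 = 18
Final: R0 = 18

18


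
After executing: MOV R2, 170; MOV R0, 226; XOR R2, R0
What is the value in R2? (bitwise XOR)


Register state trace:
  MOV R2, 170  → R2 = 170 (0b10101010)
  MOV R0, 226  → R0 = 226 (0b11100010)
  XOR R2, R0  → R2 = 170 XOR 226 = 72 (0b01001000)
Final: R2 = 72

72


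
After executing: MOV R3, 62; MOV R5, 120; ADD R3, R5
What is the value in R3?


Register state trace:
  MOV R3, 62  → R3 = 62
  MOV R5, 120  → R5 = 120
  ADD R3, R5  → R3 = 62 + 120 = 182
Final: R3 = 182

182


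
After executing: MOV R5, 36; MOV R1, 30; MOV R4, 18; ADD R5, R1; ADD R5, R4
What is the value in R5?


Register state trace:
  MOV R5, 36  → R5 = 36
  MOV R1, 30  → R1 = 30
  MOV R4, 18  → R4 = 18
  ADD R5, R1  → R5 = 36 + 30 = 66
  ADD R5, R4  → R5 = 66 + 18 = 84
Final: R5 = 84

84


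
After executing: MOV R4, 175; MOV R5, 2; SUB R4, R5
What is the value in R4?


Register state trace:
  MOV R4, 175  → R4 = 175
  MOV R5, 2  → R5 = 2
  SUB R4, R5  → R4 = 175 - 2 = 173
Final: R4 = 173

173


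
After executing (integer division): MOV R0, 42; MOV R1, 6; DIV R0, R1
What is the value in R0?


Register state trace:
  MOV R0, 42  → R0 = 42
  MOV R1, 6  → R1 = 6
  DIV R0, R1  → R0 = 42 // 6 = 7
Final: R0 = 7

7


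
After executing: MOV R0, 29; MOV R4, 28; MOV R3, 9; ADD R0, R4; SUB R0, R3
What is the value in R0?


Register state trace:
  MOV R0, 29  → R0 = 29
  MOV R4, 28  → R4 = 28
  MOV R3, 9  → R3 = 9
  ADD R0, R4  → R0 = 29 + 28 = 57
  SUB R0, R3  → R0 = 57 - 9 = 48
Final: R0 = 48

48


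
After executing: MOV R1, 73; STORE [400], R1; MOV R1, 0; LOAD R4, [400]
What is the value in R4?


Register and memory trace:
  MOV R1, 73  → R1 = 73
  STORE [400], R1  → mem[400] = 73
  MOV R1, 0  → R1 = 0
  LOAD R4, [400]  → R4 = mem[400] = 73
Final: R4 = 73

73


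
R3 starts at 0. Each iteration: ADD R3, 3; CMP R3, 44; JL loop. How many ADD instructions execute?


Loop trace (R3 starts at 0, target 44, step 3):
  ADD #1: R3 = 0 + 3 = 3  → 3 < 44, loop
  ADD #2: R3 = 3 + 3 = 6  → 6 < 44, loop
  ADD #3: R3 = 6 + 3 = 9  → 9 < 44, loop
  ADD #4: R3 = 9 + 3 = 12  → 12 < 44, loop
  ADD #5: R3 = 12 + 3 = 15  → 15 < 44, loop
  ADD #6: R3 = 15 + 3 = 18  → 18 < 44, loop
  ADD #7: R3 = 18 + 3 = 21  → 21 < 44, loop
  ADD #8: R3 = 21 + 3 = 24  → 24 < 44, loop
  ADD #9: R3 = 24 + 3 = 27  → 27 < 44, loop
  ADD #10: R3 = 27 + 3 = 30  → 30 < 44, loop
  ADD #11: R3 = 30 + 3 = 33  → 33 < 44, loop
  ADD #12: R3 = 33 + 3 = 36  → 36 < 44, loop
  ADD #13: R3 = 36 + 3 = 39  → 39 < 44, loop
  ADD #14: R3 = 39 + 3 = 42  → 42 < 44, loop
  ADD #15: R3 = 42 + 3 = 45  → 45 >= 44, exit
Total ADD instructions: 15

15


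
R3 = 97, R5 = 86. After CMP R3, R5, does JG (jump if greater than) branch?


Trace:
  R3 = 97, R5 = 86
  CMP R3, R5  → compares 97 vs 86
  JG checks: is 97 greater than 86?
  97 > 86, so condition is true
Branch taken: Yes

Yes


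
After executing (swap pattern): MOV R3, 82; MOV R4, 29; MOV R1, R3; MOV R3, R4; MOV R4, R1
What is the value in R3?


Register state trace (swap pattern):
  MOV R3, 82  → R3 = 82
  MOV R4, 29  → R4 = 29
  MOV R1, R3  → R1 = 82  (save R3)
  MOV R3, R4  → R3 = 29  (R3 gets R4's value)
  MOV R4, R1  → R4 = 82  (R4 gets saved value)
Final: R3 = 29

29


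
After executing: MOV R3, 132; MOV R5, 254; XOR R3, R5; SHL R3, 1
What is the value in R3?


Register state trace:
  MOV R3, 132  → R3 = 132 (0b10000100)
  MOV R5, 254  → R5 = 254 (0b11111110)
  XOR R3, R5  → R3 = 132 XOR 254 = 122 (0b01111010)
  SHL R3, 1  → R3 = 122 << 1 = 244
Final: R3 = 244

244
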